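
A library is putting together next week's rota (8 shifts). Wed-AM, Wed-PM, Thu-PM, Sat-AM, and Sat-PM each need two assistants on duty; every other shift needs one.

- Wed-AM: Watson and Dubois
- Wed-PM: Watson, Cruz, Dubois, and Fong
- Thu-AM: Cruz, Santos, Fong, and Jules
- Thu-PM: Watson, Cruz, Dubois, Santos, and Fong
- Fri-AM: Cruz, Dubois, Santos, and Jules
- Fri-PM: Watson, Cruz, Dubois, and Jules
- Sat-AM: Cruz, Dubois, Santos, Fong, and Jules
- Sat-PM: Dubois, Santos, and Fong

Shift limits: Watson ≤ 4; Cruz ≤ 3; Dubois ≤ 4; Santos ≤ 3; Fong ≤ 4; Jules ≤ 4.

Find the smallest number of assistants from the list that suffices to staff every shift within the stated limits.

4

13 slots to fill and no one can take more than 4, so at least ⌈13/4⌉ = 4 assistants are needed.
Watson, Cruz, Dubois, and Santos alone can cover everything: Wed-AM→Watson+Dubois, Wed-PM→Watson+Cruz, Thu-AM→Cruz, Thu-PM→Watson+Dubois, Fri-AM→Cruz, Fri-PM→Watson, Sat-AM→Dubois+Santos, Sat-PM→Dubois+Santos.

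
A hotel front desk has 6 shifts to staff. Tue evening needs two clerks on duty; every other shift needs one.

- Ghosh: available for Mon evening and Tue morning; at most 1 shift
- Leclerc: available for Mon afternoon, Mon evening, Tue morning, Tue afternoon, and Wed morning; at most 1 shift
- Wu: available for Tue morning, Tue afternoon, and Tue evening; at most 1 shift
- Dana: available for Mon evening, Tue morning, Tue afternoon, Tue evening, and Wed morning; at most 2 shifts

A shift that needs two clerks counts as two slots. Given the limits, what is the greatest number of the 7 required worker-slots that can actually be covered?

5

Total capacity across all clerks is 1+1+1+2 = 5, and 7 slots are needed, so at most 5 can be filled.
An assignment achieving 5: Mon afternoon→Leclerc, Mon evening→Ghosh, Tue evening→Wu+Dana, Wed morning→Dana.
Loads: Ghosh 1/1, Leclerc 1/1, Wu 1/1, Dana 2/2.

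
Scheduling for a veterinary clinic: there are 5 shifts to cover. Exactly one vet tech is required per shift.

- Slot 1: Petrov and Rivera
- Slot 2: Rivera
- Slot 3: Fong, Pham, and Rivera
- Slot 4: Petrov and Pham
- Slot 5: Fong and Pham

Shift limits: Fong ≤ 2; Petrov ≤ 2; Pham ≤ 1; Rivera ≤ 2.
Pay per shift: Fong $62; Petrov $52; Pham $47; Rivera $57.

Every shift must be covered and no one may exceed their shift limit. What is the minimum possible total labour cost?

Slot 2 can only be covered by Rivera, so that assignment is forced.
Picking the cheapest available vet tech for each shift independently would cost $250, but that ignores the shift limits.
An optimal schedule: Slot 1→Petrov, Slot 2→Rivera, Slot 3→Rivera, Slot 4→Petrov, Slot 5→Pham.
Total: 52 + 57 + 57 + 52 + 47 = $265.

$265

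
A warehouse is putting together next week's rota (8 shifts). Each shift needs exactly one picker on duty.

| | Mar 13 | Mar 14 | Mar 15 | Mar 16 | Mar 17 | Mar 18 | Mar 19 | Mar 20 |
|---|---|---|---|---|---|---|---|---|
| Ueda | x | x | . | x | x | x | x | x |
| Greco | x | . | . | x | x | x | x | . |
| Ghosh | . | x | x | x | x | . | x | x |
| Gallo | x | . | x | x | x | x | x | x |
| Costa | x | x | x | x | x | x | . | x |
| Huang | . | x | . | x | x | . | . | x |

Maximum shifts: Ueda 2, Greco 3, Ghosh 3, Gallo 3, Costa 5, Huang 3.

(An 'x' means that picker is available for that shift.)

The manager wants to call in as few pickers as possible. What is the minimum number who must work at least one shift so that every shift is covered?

2

8 slots to fill and no one can take more than 5, so at least ⌈8/5⌉ = 2 pickers are needed.
Greco and Costa alone can cover everything: Mar 13→Greco, Mar 14→Costa, Mar 15→Costa, Mar 16→Greco, Mar 17→Costa, Mar 18→Costa, Mar 19→Greco, Mar 20→Costa.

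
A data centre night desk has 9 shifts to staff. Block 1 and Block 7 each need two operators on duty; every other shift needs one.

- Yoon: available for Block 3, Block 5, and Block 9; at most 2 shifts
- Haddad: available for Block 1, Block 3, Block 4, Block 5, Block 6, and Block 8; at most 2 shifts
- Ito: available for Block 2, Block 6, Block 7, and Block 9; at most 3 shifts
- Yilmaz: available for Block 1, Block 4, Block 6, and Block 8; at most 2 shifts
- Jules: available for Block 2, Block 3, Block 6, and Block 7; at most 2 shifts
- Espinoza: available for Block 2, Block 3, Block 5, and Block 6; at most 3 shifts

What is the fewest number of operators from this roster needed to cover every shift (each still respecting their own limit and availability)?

11 slots to fill and no one can take more than 3, so at least ⌈11/3⌉ = 4 operators are needed.
Any 4 operators together have capacity at most 3+3+2+2 = 10 < 11 slots, so 4 can never suffice.
Yoon, Haddad, Ito, Yilmaz, and Jules alone can cover everything: Block 1→Haddad+Yilmaz, Block 2→Ito, Block 3→Jules, Block 4→Haddad, Block 5→Yoon, Block 6→Ito, Block 7→Ito+Jules, Block 8→Yilmaz, Block 9→Yoon.

5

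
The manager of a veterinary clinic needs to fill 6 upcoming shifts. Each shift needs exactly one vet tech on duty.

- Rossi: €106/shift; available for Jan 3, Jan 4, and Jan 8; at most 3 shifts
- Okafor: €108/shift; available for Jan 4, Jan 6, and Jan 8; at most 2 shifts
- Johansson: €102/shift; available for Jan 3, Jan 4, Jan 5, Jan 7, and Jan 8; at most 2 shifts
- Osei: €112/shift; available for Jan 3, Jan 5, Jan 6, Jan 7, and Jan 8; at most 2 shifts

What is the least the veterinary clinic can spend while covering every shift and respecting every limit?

€630

Picking the cheapest available vet tech for each shift independently would cost €618, but that ignores the shift limits.
An optimal schedule: Jan 3→Rossi, Jan 4→Rossi, Jan 5→Johansson, Jan 6→Okafor, Jan 7→Johansson, Jan 8→Rossi.
Total: 106 + 106 + 102 + 108 + 102 + 106 = €630.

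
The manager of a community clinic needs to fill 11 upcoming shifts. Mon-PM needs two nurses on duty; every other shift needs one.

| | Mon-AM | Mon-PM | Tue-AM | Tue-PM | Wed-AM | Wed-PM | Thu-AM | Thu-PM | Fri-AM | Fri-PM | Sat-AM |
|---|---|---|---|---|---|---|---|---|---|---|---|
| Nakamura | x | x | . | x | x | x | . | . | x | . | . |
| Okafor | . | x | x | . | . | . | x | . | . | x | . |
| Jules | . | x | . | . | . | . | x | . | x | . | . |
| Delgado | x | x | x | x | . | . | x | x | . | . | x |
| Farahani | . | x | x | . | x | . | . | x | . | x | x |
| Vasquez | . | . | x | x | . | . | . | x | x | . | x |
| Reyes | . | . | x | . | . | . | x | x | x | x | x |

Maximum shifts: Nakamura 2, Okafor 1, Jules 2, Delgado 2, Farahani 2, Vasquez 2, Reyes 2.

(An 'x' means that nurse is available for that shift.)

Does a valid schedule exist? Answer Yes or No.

Wed-PM can only be covered by Nakamura, so that assignment is forced.
One valid schedule: Mon-AM→Nakamura, Mon-PM→Jules+Farahani, Tue-AM→Reyes, Tue-PM→Delgado, Wed-AM→Farahani, Wed-PM→Nakamura, Thu-AM→Jules, Thu-PM→Delgado, Fri-AM→Vasquez, Fri-PM→Okafor, Sat-AM→Vasquez.
Loads: Nakamura 2/2, Okafor 1/1, Jules 2/2, Delgado 2/2, Farahani 2/2, Vasquez 2/2, Reyes 1/2 — all within limits.

Yes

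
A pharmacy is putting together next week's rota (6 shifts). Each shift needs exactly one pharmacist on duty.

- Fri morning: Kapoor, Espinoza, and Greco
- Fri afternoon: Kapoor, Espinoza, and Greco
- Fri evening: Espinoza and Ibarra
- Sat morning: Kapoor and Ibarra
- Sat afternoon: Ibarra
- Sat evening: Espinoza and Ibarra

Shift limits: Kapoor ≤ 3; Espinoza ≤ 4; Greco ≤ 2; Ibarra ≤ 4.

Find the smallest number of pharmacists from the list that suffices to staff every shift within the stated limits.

2

6 slots to fill and no one can take more than 4, so at least ⌈6/4⌉ = 2 pharmacists are needed.
Kapoor and Ibarra alone can cover everything: Fri morning→Kapoor, Fri afternoon→Kapoor, Fri evening→Ibarra, Sat morning→Kapoor, Sat afternoon→Ibarra, Sat evening→Ibarra.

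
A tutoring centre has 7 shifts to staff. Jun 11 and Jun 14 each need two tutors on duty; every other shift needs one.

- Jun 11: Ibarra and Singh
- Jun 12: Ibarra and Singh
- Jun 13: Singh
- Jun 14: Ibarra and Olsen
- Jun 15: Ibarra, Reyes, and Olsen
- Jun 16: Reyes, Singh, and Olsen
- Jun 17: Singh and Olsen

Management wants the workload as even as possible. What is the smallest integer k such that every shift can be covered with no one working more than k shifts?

With 4 tutors and 9 worker-slots to fill, someone must work at least ⌈9/4⌉ = 3 shifts, so k ≥ 3.
k = 3 works: Jun 11→Ibarra+Singh, Jun 12→Ibarra, Jun 13→Singh, Jun 14→Ibarra+Olsen, Jun 15→Reyes, Jun 16→Reyes, Jun 17→Singh.
Loads: Ibarra 3, Reyes 2, Singh 3, Olsen 1 — all ≤ 3.

3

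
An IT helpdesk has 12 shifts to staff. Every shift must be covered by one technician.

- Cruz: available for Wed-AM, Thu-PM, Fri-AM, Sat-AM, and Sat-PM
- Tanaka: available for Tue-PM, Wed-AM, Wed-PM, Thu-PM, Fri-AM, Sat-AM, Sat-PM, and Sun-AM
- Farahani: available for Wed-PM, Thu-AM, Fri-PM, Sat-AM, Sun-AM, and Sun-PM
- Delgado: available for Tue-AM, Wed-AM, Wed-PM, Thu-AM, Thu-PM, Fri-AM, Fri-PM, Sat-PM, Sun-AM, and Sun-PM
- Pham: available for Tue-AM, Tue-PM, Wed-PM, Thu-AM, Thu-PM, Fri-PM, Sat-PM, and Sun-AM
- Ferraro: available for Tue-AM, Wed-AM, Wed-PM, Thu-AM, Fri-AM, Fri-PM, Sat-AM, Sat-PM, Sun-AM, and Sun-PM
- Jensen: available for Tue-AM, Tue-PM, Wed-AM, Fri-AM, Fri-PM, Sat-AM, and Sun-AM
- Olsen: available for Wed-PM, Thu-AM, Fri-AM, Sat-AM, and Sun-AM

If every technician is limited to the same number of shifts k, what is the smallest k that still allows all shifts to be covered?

2

With 8 technicians and 12 worker-slots to fill, someone must work at least ⌈12/8⌉ = 2 shifts, so k ≥ 2.
k = 2 works: Tue-AM→Delgado, Tue-PM→Tanaka, Wed-AM→Cruz, Wed-PM→Pham, Thu-AM→Farahani, Thu-PM→Cruz, Fri-AM→Ferraro, Fri-PM→Delgado, Sat-AM→Ferraro, Sat-PM→Tanaka, Sun-AM→Pham, Sun-PM→Farahani.
Loads: Cruz 2, Tanaka 2, Farahani 2, Delgado 2, Pham 2, Ferraro 2, Jensen 0, Olsen 0 — all ≤ 2.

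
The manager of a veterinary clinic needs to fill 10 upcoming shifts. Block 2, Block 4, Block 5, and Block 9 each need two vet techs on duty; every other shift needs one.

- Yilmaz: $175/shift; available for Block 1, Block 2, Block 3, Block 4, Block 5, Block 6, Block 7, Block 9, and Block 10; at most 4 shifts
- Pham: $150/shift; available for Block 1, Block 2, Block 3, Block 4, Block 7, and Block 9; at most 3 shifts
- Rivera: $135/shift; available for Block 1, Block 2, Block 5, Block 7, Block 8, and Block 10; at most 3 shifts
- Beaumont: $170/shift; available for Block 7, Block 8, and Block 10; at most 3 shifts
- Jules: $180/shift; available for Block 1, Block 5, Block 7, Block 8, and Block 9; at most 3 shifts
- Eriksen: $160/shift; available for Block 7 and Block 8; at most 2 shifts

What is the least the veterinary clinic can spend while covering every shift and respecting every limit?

$2225

Block 4 can only be covered by Yilmaz and Pham, so that assignment is forced.
Block 6 can only be covered by Yilmaz, so that assignment is forced.
Picking the cheapest available vet tech for each shift independently would cost $2110, but that ignores the shift limits.
An optimal schedule: Block 1→Rivera, Block 2→Rivera+Pham, Block 3→Pham, Block 4→Pham+Yilmaz, Block 5→Rivera+Yilmaz, Block 6→Yilmaz, Block 7→Eriksen, Block 8→Eriksen, Block 9→Yilmaz+Jules, Block 10→Beaumont.
Total: 135 + 135 + 150 + 150 + 150 + 175 + 135 + 175 + 175 + 160 + 160 + 175 + 180 + 170 = $2225.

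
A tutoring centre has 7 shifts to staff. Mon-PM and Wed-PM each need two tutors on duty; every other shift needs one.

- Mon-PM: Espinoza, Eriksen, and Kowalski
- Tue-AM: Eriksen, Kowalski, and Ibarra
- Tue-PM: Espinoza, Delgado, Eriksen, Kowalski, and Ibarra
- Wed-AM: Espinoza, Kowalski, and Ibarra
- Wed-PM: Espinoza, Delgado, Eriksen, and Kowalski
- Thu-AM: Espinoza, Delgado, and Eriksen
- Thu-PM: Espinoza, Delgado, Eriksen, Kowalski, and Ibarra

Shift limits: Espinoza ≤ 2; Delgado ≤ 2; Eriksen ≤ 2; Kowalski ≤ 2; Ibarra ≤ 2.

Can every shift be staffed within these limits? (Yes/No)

One valid schedule: Mon-PM→Espinoza+Eriksen, Tue-AM→Eriksen, Tue-PM→Kowalski, Wed-AM→Espinoza, Wed-PM→Delgado+Kowalski, Thu-AM→Delgado, Thu-PM→Ibarra.
Loads: Espinoza 2/2, Delgado 2/2, Eriksen 2/2, Kowalski 2/2, Ibarra 1/2 — all within limits.

Yes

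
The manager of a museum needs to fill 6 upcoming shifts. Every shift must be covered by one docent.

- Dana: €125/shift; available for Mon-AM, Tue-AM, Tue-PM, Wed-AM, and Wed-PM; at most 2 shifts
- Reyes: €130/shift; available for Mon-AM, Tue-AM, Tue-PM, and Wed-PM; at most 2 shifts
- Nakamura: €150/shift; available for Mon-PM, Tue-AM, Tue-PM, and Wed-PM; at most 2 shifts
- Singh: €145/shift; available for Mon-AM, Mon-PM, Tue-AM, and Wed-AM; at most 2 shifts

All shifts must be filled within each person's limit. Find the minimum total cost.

Picking the cheapest available docent for each shift independently would cost €770, but that ignores the shift limits.
An optimal schedule: Mon-AM→Dana, Mon-PM→Singh, Tue-AM→Singh, Tue-PM→Reyes, Wed-AM→Dana, Wed-PM→Reyes.
Total: 125 + 145 + 145 + 130 + 125 + 130 = €800.

€800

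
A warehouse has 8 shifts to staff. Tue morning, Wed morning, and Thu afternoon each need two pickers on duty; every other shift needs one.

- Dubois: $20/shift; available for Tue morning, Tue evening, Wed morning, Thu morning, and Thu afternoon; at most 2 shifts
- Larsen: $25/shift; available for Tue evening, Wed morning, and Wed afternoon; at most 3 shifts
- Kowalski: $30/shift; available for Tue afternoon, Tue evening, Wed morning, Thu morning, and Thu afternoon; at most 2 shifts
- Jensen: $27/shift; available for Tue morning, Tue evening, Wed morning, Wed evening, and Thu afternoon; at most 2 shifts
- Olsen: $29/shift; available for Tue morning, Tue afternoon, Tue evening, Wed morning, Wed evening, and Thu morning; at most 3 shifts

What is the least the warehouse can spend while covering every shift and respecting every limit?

$286

Wed afternoon can only be covered by Larsen, so that assignment is forced.
Picking the cheapest available picker for each shift independently would cost $260, but that ignores the shift limits.
An optimal schedule: Tue morning→Dubois+Jensen, Tue afternoon→Olsen, Tue evening→Larsen, Wed morning→Larsen+Olsen, Wed afternoon→Larsen, Wed evening→Jensen, Thu morning→Olsen, Thu afternoon→Dubois+Kowalski.
Total: 20 + 27 + 29 + 25 + 25 + 29 + 25 + 27 + 29 + 20 + 30 = $286.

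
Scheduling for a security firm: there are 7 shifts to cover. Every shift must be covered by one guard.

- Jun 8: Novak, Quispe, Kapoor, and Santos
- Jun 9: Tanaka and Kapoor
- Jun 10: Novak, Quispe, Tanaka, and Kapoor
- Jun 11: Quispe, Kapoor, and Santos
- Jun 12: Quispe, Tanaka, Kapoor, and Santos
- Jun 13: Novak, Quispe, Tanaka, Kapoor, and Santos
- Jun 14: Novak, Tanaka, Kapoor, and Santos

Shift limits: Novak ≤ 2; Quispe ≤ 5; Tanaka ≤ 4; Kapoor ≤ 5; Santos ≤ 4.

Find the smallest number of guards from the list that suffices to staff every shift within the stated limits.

2

7 slots to fill and no one can take more than 5, so at least ⌈7/5⌉ = 2 guards are needed.
Novak and Kapoor alone can cover everything: Jun 8→Novak, Jun 9→Kapoor, Jun 10→Novak, Jun 11→Kapoor, Jun 12→Kapoor, Jun 13→Kapoor, Jun 14→Kapoor.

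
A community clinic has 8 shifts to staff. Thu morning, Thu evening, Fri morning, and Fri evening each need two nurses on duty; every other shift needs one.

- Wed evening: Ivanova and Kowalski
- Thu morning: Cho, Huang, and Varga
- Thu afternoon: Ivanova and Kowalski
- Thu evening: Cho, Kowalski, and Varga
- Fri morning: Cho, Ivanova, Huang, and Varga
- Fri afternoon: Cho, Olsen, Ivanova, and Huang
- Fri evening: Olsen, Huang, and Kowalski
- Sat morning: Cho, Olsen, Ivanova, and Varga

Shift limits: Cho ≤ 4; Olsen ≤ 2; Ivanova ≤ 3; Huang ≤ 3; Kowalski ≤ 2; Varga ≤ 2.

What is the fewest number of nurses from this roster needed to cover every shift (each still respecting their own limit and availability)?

4

12 slots to fill and no one can take more than 4, so at least ⌈12/4⌉ = 3 nurses are needed.
Any 3 nurses together have capacity at most 4+3+3 = 10 < 12 slots, so 3 can never suffice.
Cho, Ivanova, Huang, and Kowalski alone can cover everything: Wed evening→Ivanova, Thu morning→Cho+Huang, Thu afternoon→Ivanova, Thu evening→Cho+Kowalski, Fri morning→Cho+Ivanova, Fri afternoon→Huang, Fri evening→Huang+Kowalski, Sat morning→Cho.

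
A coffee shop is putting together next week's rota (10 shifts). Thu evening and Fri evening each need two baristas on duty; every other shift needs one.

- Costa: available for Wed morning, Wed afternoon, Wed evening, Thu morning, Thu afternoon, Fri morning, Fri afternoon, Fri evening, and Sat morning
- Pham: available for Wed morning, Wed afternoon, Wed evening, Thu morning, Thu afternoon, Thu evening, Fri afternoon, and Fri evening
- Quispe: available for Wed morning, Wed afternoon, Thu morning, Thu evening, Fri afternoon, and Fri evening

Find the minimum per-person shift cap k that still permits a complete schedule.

With 3 baristas and 12 worker-slots to fill, someone must work at least ⌈12/3⌉ = 4 shifts, so k ≥ 4.
k = 4 works: Wed morning→Pham, Wed afternoon→Pham, Wed evening→Costa, Thu morning→Quispe, Thu afternoon→Costa, Thu evening→Pham+Quispe, Fri morning→Costa, Fri afternoon→Quispe, Fri evening→Pham+Quispe, Sat morning→Costa.
Loads: Costa 4, Pham 4, Quispe 4 — all ≤ 4.

4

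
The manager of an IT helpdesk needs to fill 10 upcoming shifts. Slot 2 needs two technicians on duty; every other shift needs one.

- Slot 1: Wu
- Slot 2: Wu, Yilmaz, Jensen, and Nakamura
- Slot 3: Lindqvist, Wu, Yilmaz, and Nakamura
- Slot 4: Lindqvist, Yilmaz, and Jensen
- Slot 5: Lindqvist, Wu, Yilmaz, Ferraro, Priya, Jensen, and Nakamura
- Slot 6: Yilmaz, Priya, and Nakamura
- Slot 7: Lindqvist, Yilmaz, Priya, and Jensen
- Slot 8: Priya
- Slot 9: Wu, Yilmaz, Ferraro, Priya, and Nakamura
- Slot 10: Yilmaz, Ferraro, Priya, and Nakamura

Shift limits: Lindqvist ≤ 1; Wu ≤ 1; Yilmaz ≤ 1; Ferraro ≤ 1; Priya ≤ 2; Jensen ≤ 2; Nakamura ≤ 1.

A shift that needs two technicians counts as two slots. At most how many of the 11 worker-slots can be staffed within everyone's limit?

9

Total capacity across all technicians is 1+1+1+1+2+2+1 = 9, and 11 slots are needed, so at most 9 can be filled.
An assignment achieving 9: Slot 1→Wu, Slot 2→Jensen+Nakamura, Slot 4→Lindqvist, Slot 5→Jensen, Slot 6→Yilmaz, Slot 7→Priya, Slot 8→Priya, Slot 10→Ferraro.
Loads: Lindqvist 1/1, Wu 1/1, Yilmaz 1/1, Ferraro 1/1, Priya 2/2, Jensen 2/2, Nakamura 1/1.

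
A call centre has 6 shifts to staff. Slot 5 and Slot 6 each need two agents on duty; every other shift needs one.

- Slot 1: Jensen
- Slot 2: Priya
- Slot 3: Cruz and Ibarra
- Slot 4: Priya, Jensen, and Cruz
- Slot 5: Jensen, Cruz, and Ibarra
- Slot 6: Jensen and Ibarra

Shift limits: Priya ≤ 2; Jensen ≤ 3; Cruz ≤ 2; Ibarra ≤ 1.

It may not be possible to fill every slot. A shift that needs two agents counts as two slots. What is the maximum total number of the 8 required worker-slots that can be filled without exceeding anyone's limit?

8

Total capacity across all agents is 2+3+2+1 = 8, and 8 slots are needed, so at most 8 can be filled.
An assignment achieving 8: Slot 1→Jensen, Slot 2→Priya, Slot 3→Cruz, Slot 4→Priya, Slot 5→Jensen+Cruz, Slot 6→Jensen+Ibarra.
Loads: Priya 2/2, Jensen 3/3, Cruz 2/2, Ibarra 1/1.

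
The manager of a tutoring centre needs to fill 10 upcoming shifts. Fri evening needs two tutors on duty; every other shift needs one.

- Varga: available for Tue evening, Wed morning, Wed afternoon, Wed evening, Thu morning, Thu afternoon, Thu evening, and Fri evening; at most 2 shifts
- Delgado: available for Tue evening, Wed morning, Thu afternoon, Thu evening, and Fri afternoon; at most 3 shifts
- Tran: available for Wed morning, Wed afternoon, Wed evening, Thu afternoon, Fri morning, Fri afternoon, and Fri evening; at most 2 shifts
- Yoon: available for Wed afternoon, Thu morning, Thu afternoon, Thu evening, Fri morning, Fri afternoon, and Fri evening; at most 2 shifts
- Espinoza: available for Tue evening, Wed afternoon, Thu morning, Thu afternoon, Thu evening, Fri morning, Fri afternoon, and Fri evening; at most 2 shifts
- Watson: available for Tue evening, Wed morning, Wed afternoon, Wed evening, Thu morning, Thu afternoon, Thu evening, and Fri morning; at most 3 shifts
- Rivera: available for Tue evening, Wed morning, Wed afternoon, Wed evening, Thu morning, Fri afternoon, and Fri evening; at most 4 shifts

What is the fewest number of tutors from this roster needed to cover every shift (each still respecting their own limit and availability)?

4

11 slots to fill and no one can take more than 4, so at least ⌈11/4⌉ = 3 tutors are needed.
Any 3 tutors together have capacity at most 4+3+3 = 10 < 11 slots, so 3 can never suffice.
Varga, Delgado, Tran, and Rivera alone can cover everything: Tue evening→Delgado, Wed morning→Rivera, Wed afternoon→Rivera, Wed evening→Rivera, Thu morning→Varga, Thu afternoon→Delgado, Thu evening→Varga, Fri morning→Tran, Fri afternoon→Delgado, Fri evening→Tran+Rivera.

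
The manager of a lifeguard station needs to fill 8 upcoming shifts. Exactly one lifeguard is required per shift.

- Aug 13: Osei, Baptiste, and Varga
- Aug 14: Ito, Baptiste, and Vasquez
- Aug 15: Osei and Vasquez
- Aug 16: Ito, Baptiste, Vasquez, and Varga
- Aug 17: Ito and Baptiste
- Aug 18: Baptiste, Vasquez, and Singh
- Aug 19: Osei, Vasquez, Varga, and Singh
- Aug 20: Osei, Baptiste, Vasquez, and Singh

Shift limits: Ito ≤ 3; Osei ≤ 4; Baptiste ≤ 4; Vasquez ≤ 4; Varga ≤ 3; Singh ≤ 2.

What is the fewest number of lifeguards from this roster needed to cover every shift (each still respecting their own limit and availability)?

8 slots to fill and no one can take more than 4, so at least ⌈8/4⌉ = 2 lifeguards are needed.
Osei and Baptiste alone can cover everything: Aug 13→Osei, Aug 14→Baptiste, Aug 15→Osei, Aug 16→Baptiste, Aug 17→Baptiste, Aug 18→Baptiste, Aug 19→Osei, Aug 20→Osei.

2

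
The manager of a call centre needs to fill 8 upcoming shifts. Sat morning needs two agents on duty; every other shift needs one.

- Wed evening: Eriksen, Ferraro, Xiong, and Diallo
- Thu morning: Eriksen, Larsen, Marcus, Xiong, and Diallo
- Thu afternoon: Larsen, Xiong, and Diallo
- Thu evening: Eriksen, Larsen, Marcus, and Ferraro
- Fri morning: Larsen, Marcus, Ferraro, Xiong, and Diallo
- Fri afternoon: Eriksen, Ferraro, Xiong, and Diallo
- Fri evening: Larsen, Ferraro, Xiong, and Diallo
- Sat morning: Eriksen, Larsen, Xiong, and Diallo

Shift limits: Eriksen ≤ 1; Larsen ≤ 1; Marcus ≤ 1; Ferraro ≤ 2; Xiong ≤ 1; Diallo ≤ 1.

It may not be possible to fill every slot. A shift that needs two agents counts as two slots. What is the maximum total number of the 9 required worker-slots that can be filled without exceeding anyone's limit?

7

Total capacity across all agents is 1+1+1+2+1+1 = 7, and 9 slots are needed, so at most 7 can be filled.
An assignment achieving 7: Wed evening→Eriksen, Thu afternoon→Larsen, Thu evening→Marcus, Fri afternoon→Ferraro, Fri evening→Ferraro, Sat morning→Xiong+Diallo.
Loads: Eriksen 1/1, Larsen 1/1, Marcus 1/1, Ferraro 2/2, Xiong 1/1, Diallo 1/1.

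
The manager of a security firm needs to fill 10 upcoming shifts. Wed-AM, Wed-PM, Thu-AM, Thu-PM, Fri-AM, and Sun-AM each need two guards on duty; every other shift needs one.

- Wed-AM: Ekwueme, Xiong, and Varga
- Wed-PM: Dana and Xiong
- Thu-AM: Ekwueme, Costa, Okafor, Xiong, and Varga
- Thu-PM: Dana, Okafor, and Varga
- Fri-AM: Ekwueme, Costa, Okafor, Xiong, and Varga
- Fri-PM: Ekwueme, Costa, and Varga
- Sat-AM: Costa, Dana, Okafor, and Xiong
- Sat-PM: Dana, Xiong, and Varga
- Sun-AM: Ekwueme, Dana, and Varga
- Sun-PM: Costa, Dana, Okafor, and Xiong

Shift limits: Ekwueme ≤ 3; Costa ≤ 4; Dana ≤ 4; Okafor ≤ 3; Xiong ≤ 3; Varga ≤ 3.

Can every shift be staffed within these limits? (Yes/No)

Wed-PM can only be covered by Dana and Xiong, so that assignment is forced.
One valid schedule: Wed-AM→Ekwueme+Xiong, Wed-PM→Dana+Xiong, Thu-AM→Costa+Okafor, Thu-PM→Dana+Okafor, Fri-AM→Costa+Okafor, Fri-PM→Ekwueme, Sat-AM→Costa, Sat-PM→Dana, Sun-AM→Ekwueme+Dana, Sun-PM→Costa.
Loads: Ekwueme 3/3, Costa 4/4, Dana 4/4, Okafor 3/3, Xiong 2/3, Varga 0/3 — all within limits.

Yes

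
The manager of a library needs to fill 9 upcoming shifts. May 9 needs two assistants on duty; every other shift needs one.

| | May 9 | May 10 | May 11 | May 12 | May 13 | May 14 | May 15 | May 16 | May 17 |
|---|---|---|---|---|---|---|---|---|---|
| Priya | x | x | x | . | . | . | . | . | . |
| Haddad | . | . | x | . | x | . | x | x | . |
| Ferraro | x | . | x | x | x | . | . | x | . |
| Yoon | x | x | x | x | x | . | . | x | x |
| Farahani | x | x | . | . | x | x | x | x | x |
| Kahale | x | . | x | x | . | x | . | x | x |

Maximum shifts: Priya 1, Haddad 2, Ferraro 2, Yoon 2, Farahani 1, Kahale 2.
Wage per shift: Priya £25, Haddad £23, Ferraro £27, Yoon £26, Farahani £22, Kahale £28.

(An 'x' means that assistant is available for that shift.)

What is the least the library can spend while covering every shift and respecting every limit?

£255

Picking the cheapest available assistant for each shift independently would cost £228, but that ignores the shift limits.
An optimal schedule: May 9→Yoon+Kahale, May 10→Priya, May 11→Ferraro, May 12→Ferraro, May 13→Haddad, May 14→Farahani, May 15→Haddad, May 16→Kahale, May 17→Yoon.
Total: 26 + 28 + 25 + 27 + 27 + 23 + 22 + 23 + 28 + 26 = £255.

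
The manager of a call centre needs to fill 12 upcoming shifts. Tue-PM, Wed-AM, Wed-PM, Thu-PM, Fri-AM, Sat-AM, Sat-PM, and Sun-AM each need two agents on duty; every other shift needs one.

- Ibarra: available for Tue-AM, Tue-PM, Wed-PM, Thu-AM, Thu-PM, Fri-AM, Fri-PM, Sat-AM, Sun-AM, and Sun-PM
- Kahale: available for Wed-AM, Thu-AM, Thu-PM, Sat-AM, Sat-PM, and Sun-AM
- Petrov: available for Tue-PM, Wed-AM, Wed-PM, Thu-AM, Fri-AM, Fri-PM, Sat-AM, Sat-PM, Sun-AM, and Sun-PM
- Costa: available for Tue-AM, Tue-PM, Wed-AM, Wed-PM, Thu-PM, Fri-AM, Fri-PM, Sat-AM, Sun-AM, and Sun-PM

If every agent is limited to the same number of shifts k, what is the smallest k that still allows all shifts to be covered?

5

With 4 agents and 20 worker-slots to fill, someone must work at least ⌈20/4⌉ = 5 shifts, so k ≥ 5.
k = 5 works: Tue-AM→Ibarra, Tue-PM→Ibarra+Petrov, Wed-AM→Kahale+Petrov, Wed-PM→Ibarra+Petrov, Thu-AM→Ibarra, Thu-PM→Ibarra+Kahale, Fri-AM→Petrov+Costa, Fri-PM→Costa, Sat-AM→Kahale+Costa, Sat-PM→Kahale+Petrov, Sun-AM→Kahale+Costa, Sun-PM→Costa.
Loads: Ibarra 5, Kahale 5, Petrov 5, Costa 5 — all ≤ 5.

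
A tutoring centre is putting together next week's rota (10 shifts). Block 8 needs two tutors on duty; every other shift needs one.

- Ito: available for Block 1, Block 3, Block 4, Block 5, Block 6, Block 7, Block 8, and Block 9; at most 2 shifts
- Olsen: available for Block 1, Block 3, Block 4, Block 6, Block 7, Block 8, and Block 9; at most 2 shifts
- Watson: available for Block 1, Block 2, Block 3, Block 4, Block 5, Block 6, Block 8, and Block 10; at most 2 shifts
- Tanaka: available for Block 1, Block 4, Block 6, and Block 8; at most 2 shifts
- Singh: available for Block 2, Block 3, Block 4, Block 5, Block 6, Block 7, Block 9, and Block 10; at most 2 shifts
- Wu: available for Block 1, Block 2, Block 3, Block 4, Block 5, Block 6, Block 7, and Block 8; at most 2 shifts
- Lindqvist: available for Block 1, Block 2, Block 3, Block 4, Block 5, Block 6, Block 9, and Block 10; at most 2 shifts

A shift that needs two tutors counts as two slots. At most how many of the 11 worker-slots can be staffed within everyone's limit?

11

Total capacity across all tutors is 2+2+2+2+2+2+2 = 14, and 11 slots are needed, so at most 11 can be filled.
An assignment achieving 11: Block 1→Olsen, Block 2→Watson, Block 3→Singh, Block 4→Tanaka, Block 5→Singh, Block 6→Wu, Block 7→Ito, Block 8→Olsen+Tanaka, Block 9→Ito, Block 10→Watson.
Loads: Ito 2/2, Olsen 2/2, Watson 2/2, Tanaka 2/2, Singh 2/2, Wu 1/2, Lindqvist 0/2.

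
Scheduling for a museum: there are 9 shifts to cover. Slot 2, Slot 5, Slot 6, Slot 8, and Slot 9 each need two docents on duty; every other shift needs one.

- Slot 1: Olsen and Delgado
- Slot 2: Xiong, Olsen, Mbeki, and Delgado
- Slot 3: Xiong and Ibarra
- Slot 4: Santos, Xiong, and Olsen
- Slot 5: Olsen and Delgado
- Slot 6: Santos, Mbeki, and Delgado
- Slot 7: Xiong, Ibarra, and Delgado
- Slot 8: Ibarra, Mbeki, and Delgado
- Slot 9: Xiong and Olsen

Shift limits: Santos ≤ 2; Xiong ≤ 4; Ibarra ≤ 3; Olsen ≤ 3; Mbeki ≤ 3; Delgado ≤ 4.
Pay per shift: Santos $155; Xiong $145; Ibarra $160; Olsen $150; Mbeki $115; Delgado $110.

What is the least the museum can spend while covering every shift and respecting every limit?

Slot 5 can only be covered by Olsen and Delgado, so that assignment is forced.
Slot 9 can only be covered by Xiong and Olsen, so that assignment is forced.
Picking the cheapest available docent for each shift independently would cost $1740, but that ignores the shift limits.
An optimal schedule: Slot 1→Delgado, Slot 2→Mbeki+Olsen, Slot 3→Xiong, Slot 4→Xiong, Slot 5→Delgado+Olsen, Slot 6→Delgado+Mbeki, Slot 7→Xiong, Slot 8→Delgado+Mbeki, Slot 9→Xiong+Olsen.
Total: 110 + 115 + 150 + 145 + 145 + 110 + 150 + 110 + 115 + 145 + 110 + 115 + 145 + 150 = $1815.

$1815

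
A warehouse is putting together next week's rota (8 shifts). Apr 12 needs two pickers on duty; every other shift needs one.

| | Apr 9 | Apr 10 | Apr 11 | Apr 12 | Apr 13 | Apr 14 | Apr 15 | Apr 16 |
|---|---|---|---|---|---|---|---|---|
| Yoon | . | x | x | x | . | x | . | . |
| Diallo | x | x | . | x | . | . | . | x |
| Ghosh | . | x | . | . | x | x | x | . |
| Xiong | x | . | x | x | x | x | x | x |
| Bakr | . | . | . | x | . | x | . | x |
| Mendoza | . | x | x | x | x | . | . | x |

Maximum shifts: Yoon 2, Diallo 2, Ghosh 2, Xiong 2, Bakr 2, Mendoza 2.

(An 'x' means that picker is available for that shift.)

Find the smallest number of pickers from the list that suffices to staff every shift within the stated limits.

5

9 slots to fill and no one can take more than 2, so at least ⌈9/2⌉ = 5 pickers are needed.
Yoon, Diallo, Ghosh, Xiong, and Bakr alone can cover everything: Apr 9→Diallo, Apr 10→Yoon, Apr 11→Yoon, Apr 12→Xiong+Bakr, Apr 13→Ghosh, Apr 14→Xiong, Apr 15→Ghosh, Apr 16→Diallo.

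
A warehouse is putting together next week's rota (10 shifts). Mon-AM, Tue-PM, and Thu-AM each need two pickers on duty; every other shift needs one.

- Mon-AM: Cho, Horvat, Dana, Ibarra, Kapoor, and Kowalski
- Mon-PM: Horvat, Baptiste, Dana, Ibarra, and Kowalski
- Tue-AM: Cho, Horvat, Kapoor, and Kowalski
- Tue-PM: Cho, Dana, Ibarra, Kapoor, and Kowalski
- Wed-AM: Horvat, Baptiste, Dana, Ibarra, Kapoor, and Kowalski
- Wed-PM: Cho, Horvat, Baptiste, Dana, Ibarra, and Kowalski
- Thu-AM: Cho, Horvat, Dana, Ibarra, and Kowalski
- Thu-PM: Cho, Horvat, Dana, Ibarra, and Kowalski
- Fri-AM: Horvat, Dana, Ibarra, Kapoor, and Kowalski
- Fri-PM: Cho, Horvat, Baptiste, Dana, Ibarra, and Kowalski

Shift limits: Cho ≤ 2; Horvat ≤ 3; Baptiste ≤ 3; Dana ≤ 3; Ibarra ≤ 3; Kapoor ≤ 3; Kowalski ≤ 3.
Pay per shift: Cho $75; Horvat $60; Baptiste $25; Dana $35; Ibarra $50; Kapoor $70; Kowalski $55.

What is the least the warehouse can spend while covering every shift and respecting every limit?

Picking the cheapest available picker for each shift independently would cost $480, but that ignores the shift limits.
An optimal schedule: Mon-AM→Ibarra+Horvat, Mon-PM→Baptiste, Tue-AM→Kowalski, Tue-PM→Ibarra+Kowalski, Wed-AM→Baptiste, Wed-PM→Baptiste, Thu-AM→Ibarra+Kowalski, Thu-PM→Dana, Fri-AM→Dana, Fri-PM→Dana.
Total: 50 + 60 + 25 + 55 + 50 + 55 + 25 + 25 + 50 + 55 + 35 + 35 + 35 = $555.

$555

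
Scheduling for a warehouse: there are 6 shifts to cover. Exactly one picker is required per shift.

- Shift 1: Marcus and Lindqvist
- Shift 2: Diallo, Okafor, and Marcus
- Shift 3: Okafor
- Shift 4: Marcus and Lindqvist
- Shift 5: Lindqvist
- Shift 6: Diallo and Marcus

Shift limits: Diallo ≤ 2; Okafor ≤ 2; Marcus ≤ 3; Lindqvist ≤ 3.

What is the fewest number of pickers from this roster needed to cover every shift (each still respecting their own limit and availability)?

3

6 slots to fill and no one can take more than 3, so at least ⌈6/3⌉ = 2 pickers are needed.
Shifts {Shift 3, Shift 5, Shift 6} need 3 slots, but among the pickers available for them (Diallo, Okafor, Marcus, and Lindqvist) any 2 together supply at most 2. So 2 pickers are not enough.
Diallo, Okafor, and Lindqvist alone can cover everything: Shift 1→Lindqvist, Shift 2→Diallo, Shift 3→Okafor, Shift 4→Lindqvist, Shift 5→Lindqvist, Shift 6→Diallo.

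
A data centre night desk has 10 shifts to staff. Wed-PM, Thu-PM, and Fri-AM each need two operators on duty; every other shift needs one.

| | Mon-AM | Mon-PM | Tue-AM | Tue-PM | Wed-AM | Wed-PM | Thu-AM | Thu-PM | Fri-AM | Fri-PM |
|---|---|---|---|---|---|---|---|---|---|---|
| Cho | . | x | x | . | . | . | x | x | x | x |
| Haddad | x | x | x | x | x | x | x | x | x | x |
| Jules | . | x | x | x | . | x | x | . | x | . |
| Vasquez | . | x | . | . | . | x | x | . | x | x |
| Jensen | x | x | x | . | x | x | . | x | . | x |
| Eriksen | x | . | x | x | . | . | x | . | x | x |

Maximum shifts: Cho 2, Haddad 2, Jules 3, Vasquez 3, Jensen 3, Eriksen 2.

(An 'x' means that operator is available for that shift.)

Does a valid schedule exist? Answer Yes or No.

One valid schedule: Mon-AM→Haddad, Mon-PM→Cho, Tue-AM→Jules, Tue-PM→Jules, Wed-AM→Haddad, Wed-PM→Vasquez+Jensen, Thu-AM→Jules, Thu-PM→Cho+Jensen, Fri-AM→Vasquez+Eriksen, Fri-PM→Vasquez.
Loads: Cho 2/2, Haddad 2/2, Jules 3/3, Vasquez 3/3, Jensen 2/3, Eriksen 1/2 — all within limits.

Yes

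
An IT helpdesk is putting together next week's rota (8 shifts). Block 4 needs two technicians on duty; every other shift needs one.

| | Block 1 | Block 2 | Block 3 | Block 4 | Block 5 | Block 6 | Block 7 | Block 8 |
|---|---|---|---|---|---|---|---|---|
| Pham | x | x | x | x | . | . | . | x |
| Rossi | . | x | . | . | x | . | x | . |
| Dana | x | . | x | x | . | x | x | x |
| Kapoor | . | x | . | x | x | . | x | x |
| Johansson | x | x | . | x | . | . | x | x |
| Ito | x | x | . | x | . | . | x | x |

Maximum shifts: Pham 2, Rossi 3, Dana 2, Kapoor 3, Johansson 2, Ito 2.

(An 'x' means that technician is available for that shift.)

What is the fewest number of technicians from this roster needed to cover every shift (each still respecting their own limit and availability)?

9 slots to fill and no one can take more than 3, so at least ⌈9/3⌉ = 3 technicians are needed.
Any 3 technicians together have capacity at most 3+3+2 = 8 < 9 slots, so 3 can never suffice.
Pham, Rossi, Dana, and Kapoor alone can cover everything: Block 1→Pham, Block 2→Rossi, Block 3→Pham, Block 4→Dana+Kapoor, Block 5→Rossi, Block 6→Dana, Block 7→Rossi, Block 8→Kapoor.

4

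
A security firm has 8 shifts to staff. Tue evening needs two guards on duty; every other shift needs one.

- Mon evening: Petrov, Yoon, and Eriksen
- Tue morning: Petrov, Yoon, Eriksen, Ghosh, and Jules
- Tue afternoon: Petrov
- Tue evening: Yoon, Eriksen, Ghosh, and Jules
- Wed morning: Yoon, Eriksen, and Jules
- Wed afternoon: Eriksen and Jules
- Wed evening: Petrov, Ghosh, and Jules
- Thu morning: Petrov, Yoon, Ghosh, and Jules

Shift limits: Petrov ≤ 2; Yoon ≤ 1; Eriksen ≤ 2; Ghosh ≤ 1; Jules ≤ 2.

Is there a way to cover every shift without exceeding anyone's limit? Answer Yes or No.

Total capacity is 2+1+2+1+2 = 8 but 9 worker-slots are needed — infeasible.

No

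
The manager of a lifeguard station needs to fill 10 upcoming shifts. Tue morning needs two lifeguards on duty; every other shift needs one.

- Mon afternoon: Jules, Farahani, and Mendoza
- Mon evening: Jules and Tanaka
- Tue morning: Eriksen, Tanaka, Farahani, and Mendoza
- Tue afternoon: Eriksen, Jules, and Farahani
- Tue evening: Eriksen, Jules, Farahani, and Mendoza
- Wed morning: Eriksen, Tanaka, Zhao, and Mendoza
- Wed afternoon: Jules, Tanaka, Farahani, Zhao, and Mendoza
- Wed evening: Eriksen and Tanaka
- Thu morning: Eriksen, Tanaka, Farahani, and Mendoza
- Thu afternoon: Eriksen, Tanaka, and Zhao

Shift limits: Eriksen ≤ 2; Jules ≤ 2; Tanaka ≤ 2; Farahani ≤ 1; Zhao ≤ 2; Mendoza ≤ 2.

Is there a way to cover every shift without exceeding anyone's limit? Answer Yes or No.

Yes

One valid schedule: Mon afternoon→Jules, Mon evening→Jules, Tue morning→Tanaka+Mendoza, Tue afternoon→Eriksen, Tue evening→Farahani, Wed morning→Zhao, Wed afternoon→Zhao, Wed evening→Eriksen, Thu morning→Mendoza, Thu afternoon→Tanaka.
Loads: Eriksen 2/2, Jules 2/2, Tanaka 2/2, Farahani 1/1, Zhao 2/2, Mendoza 2/2 — all within limits.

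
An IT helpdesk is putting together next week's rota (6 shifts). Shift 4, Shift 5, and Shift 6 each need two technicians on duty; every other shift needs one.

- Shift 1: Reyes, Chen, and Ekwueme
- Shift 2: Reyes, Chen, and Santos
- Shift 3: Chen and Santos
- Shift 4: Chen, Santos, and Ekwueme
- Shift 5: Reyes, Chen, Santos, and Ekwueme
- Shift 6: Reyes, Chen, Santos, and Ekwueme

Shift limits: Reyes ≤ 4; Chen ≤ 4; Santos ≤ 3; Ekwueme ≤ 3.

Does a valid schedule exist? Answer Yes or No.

Yes

One valid schedule: Shift 1→Reyes, Shift 2→Reyes, Shift 3→Chen, Shift 4→Chen+Santos, Shift 5→Reyes+Chen, Shift 6→Reyes+Chen.
Loads: Reyes 4/4, Chen 4/4, Santos 1/3, Ekwueme 0/3 — all within limits.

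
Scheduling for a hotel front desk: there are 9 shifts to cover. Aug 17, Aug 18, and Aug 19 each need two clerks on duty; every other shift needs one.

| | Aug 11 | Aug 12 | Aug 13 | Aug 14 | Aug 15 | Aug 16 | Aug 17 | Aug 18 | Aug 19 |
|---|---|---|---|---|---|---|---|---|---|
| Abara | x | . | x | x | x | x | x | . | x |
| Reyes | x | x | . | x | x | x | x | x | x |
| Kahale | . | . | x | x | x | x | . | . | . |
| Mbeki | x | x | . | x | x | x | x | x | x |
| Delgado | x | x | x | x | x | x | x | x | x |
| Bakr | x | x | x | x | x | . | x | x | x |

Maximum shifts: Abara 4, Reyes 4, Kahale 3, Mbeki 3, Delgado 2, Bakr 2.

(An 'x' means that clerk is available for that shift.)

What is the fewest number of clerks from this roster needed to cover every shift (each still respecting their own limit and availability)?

12 slots to fill and no one can take more than 4, so at least ⌈12/4⌉ = 3 clerks are needed.
Any 3 clerks together have capacity at most 4+4+3 = 11 < 12 slots, so 3 can never suffice.
Abara, Reyes, Kahale, and Mbeki alone can cover everything: Aug 11→Abara, Aug 12→Reyes, Aug 13→Abara, Aug 14→Kahale, Aug 15→Kahale, Aug 16→Kahale, Aug 17→Abara+Reyes, Aug 18→Reyes+Mbeki, Aug 19→Abara+Reyes.

4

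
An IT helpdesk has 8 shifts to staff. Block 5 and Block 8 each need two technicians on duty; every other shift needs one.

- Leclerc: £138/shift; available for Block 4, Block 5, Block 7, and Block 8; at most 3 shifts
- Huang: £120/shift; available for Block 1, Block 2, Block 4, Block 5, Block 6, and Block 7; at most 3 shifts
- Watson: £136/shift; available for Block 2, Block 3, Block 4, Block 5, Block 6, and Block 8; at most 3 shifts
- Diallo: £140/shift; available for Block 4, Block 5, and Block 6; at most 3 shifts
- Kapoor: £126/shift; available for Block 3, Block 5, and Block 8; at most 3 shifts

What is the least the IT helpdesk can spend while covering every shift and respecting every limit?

Block 1 can only be covered by Huang, so that assignment is forced.
Picking the cheapest available technician for each shift independently would cost £1234, but that ignores the shift limits.
An optimal schedule: Block 1→Huang, Block 2→Huang, Block 3→Kapoor, Block 4→Watson, Block 5→Kapoor+Leclerc, Block 6→Watson, Block 7→Huang, Block 8→Kapoor+Watson.
Total: 120 + 120 + 126 + 136 + 126 + 138 + 136 + 120 + 126 + 136 = £1284.

£1284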